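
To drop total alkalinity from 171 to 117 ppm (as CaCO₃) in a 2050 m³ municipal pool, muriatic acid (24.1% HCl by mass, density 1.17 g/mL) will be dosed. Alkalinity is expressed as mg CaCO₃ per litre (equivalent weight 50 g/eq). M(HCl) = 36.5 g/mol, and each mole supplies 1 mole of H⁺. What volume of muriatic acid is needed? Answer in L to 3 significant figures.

287 L

Volume: 2050 m³ = 2,050,000 L.
Alkalinity to neutralize: (171 − 117) = 54 mg/L as CaCO₃ × 2,050,000 L = 110,700 g as CaCO₃.
Equivalents of H⁺ required: 110,700 ÷ 50 g/eq = 2214 eq = 2214 mol HCl.
Mass of HCl: 2214 × 36.5 = 80,810 g.
Mass of 24.1% solution: 80,810 / 0.241 = 335,300 g.
Volume: 335,300 g ÷ 1.17 g/mL = 286,600 mL.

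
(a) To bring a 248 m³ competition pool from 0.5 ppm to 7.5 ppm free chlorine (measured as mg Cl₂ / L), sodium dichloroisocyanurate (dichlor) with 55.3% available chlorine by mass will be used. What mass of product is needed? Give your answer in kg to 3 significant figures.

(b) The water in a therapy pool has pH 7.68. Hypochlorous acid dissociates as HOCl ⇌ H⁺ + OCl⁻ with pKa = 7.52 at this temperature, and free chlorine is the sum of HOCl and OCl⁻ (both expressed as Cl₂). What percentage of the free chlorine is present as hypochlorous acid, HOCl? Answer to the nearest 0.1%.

(a) Volume: 248 m³ = 248,000 L.
(a) Chlorine deficit: 7.5 − 0.5 = 7 ppm = 7 mg/L as Cl₂.
(a) Cl₂ equivalent needed: 7 mg/L × 248,000 L = 1,736,000 mg = 1736 g.
(a) Product at 55.3% available chlorine: 1736 / 0.553 = 3139 g.

(b) [OCl⁻]/[HOCl] = 10^(pH − pKa) = 10^(7.68 − 7.52) = 10^0.16 = 1.445.
(b) Fraction as HOCl = 1 / (1 + 1.445) = 0.4089.

(a) 3.14 kg; (b) 40.9%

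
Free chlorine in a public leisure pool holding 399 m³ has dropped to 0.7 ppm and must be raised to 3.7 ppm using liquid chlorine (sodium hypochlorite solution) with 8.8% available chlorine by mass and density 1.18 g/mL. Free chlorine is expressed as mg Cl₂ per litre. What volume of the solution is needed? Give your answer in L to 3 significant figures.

11.5 L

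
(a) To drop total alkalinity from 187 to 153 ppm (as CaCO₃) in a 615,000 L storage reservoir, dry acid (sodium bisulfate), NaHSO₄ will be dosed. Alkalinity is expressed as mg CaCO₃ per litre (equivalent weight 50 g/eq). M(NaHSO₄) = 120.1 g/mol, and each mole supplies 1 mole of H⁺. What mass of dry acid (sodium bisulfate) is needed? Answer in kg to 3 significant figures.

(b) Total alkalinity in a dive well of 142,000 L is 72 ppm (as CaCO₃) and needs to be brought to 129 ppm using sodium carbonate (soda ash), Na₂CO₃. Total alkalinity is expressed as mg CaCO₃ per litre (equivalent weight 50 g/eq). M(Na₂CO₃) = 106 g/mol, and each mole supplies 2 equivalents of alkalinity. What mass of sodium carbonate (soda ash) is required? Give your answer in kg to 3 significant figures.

(a) 50.2 kg; (b) 8.58 kg

(a) Alkalinity to neutralize: (187 − 153) = 34 mg/L as CaCO₃ × 615,000 L = 20,910 g as CaCO₃.
(a) Equivalents of H⁺ required: 20,910 ÷ 50 g/eq = 418.2 eq = 418.2 mol NaHSO₄.
(a) Mass of NaHSO₄: 418.2 × 120.1 = 50,230 g.

(b) Alkalinity to add: (129 − 72) = 57 mg/L as CaCO₃ × 142,000 L = 8094 g as CaCO₃.
(b) Equivalents: 8094 g ÷ 50 g/eq = 161.9 eq.
(b) Each mole of Na₂CO₃ supplies 2 eq, so 161.9 / 2 = 80.94 mol.
(b) Mass: 80.94 mol × 106 g/mol = 8580 g.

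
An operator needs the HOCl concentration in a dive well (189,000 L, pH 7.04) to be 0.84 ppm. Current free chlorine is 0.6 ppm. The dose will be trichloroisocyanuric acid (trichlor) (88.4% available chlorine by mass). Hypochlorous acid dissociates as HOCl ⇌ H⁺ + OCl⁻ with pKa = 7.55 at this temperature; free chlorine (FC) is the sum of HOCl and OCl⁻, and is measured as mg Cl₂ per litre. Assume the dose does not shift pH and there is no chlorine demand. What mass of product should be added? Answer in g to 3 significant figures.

107 g

[OCl⁻]/[HOCl] = 10^(pH − pKa) = 10^(7.04 − 7.55) = 0.309; fraction as HOCl = 1/(1 + 0.309) = 0.7639.
Free chlorine required for 0.84 ppm HOCl: 0.84 / 0.7639 = 1.1 ppm.
FC to add: 1.1 − 0.6 = 0.4996 mg/L as Cl₂.
Cl₂ equivalent: 0.4996 mg/L × 189,000 L = 94.42 g.
Product at 88.4% available Cl: 94.42 / 0.884 = 106.8 g.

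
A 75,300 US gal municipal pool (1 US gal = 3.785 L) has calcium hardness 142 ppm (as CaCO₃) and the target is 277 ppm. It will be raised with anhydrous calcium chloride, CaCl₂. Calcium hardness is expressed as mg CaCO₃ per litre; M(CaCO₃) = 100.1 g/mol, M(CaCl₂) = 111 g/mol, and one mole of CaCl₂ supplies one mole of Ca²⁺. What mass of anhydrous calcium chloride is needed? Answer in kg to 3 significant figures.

42.7 kg

Volume: 75,300 US gal × 3.785 L/gal = 285,010 L.
Hardness to add: (277 − 142) = 135 mg/L as CaCO₃ × 285,010 L = 38,480 g as CaCO₃.
Moles of Ca²⁺ (1 mol Ca²⁺ ≡ 1 mol CaCO₃): 38,480 / 100.1 g/mol = 384.4 mol.
Mass of CaCl₂: 384.4 × 111 = 42,670 g.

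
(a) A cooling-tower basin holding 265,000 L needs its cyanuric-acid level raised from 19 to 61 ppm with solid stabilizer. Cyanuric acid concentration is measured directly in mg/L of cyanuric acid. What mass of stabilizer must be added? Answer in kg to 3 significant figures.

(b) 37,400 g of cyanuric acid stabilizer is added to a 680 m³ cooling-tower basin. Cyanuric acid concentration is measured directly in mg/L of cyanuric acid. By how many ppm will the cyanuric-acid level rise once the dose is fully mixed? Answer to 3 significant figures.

(a) CYA to add: (61 − 19) = 42 mg/L × 265,000 L = 11,130 g cyanuric acid.

(b) Volume: 680 m³ = 680,000 L.
(b) Rise: 37,400 g / 680,000 L × 1000 = 55 mg/L.

(a) 11.1 kg; (b) 55.0 ppm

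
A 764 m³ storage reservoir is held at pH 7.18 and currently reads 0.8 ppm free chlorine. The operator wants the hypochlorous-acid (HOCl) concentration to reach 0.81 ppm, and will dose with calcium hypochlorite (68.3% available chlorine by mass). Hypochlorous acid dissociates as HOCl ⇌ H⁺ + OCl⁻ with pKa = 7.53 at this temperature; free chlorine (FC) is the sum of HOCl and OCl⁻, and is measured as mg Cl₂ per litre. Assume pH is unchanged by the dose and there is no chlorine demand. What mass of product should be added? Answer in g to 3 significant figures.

Volume: 764 m³ = 764,000 L.
[OCl⁻]/[HOCl] = 10^(pH − pKa) = 10^(7.18 − 7.53) = 0.4467; fraction as HOCl = 1/(1 + 0.4467) = 0.6912.
Free chlorine required for 0.81 ppm HOCl: 0.81 / 0.6912 = 1.172 ppm.
FC to add: 1.172 − 0.8 = 0.3718 mg/L as Cl₂.
Cl₂ equivalent: 0.3718 mg/L × 764,000 L = 284.1 g.
Product at 68.3% available Cl: 284.1 / 0.683 = 415.9 g.

416 g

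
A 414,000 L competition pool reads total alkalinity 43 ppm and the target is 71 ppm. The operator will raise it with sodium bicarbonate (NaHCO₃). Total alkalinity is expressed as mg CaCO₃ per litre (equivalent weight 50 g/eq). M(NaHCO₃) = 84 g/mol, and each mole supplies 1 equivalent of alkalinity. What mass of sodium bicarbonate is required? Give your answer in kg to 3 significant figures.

19.5 kg

Alkalinity to add: (71 − 43) = 28 mg/L as CaCO₃ × 414,000 L = 11,590 g as CaCO₃.
Equivalents: 11,590 g ÷ 50 g/eq = 231.8 eq.
NaHCO₃ supplies 1 eq per mole → 231.8 mol.
Mass: 231.8 mol × 84 g/mol = 19,470 g.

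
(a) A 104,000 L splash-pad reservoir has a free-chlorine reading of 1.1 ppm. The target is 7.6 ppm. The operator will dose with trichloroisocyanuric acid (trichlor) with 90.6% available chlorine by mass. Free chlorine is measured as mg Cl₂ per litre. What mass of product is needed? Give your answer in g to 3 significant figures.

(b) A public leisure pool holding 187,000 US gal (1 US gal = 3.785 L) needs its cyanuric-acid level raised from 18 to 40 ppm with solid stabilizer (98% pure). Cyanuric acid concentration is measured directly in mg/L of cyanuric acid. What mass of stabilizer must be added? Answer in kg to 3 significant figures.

(a) 746 g; (b) 15.9 kg

(a) Chlorine deficit: 7.6 − 1.1 = 6.5 ppm = 6.5 mg/L as Cl₂.
(a) Cl₂ equivalent needed: 6.5 mg/L × 104,000 L = 676,000 mg = 676 g.
(a) Product at 90.6% available chlorine: 676 / 0.906 = 746.1 g.

(b) Volume: 187,000 US gal × 3.785 L/gal = 707,795 L.
(b) CYA to add: (40 − 18) = 22 mg/L × 707,795 L = 15,570 g cyanuric acid.
(b) At 98% purity: 15,570 / 0.98 = 15,890 g product.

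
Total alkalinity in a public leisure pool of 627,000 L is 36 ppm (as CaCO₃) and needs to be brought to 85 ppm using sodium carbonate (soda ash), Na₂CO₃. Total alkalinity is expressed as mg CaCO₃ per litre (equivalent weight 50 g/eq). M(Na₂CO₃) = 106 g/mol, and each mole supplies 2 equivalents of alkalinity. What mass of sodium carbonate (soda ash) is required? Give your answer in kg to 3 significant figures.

Alkalinity to add: (85 − 36) = 49 mg/L as CaCO₃ × 627,000 L = 30,720 g as CaCO₃.
Equivalents: 30,720 g ÷ 50 g/eq = 614.5 eq.
Each mole of Na₂CO₃ supplies 2 eq, so 614.5 / 2 = 307.2 mol.
Mass: 307.2 mol × 106 g/mol = 32,570 g.

32.6 kg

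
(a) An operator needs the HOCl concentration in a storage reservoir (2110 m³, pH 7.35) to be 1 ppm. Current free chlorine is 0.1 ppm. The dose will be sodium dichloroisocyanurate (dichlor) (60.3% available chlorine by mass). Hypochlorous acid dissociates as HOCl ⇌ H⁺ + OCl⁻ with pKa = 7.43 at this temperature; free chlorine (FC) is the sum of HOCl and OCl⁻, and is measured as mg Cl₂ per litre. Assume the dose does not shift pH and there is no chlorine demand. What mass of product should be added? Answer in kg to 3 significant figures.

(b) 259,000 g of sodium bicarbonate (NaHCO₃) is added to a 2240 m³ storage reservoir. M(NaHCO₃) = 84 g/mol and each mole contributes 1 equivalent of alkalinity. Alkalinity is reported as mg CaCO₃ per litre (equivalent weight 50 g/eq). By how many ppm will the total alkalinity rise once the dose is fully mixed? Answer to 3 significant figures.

(a) 6.06 kg; (b) 68.8 ppm

(a) Volume: 2110 m³ = 2,110,000 L.
(a) [OCl⁻]/[HOCl] = 10^(pH − pKa) = 10^(7.35 − 7.43) = 0.8318; fraction as HOCl = 1/(1 + 0.8318) = 0.5459.
(a) Free chlorine required for 1 ppm HOCl: 1 / 0.5459 = 1.832 ppm.
(a) FC to add: 1.832 − 0.1 = 1.732 mg/L as Cl₂.
(a) Cl₂ equivalent: 1.732 mg/L × 2,110,000 L = 3654 g.
(a) Product at 60.3% available Cl: 3654 / 0.603 = 6060 g.

(b) Volume: 2240 m³ = 2,240,000 L.
(b) Moles of NaHCO₃: 259,000 g ÷ 84 g/mol = 3083 mol → 3083 eq of alkalinity.
(b) As CaCO₃: 3083 eq × 50 g/eq = 154,200 g.
(b) Rise: 154,200 g / 2,240,000 L × 1000 = 68.82 mg/L.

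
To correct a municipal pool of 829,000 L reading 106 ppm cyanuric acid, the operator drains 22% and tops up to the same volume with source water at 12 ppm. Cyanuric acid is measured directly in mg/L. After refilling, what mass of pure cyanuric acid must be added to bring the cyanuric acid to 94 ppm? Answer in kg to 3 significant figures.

After draining 22% and refilling: 106 × 0.78 + 12 × 0.22 = 85.32 ppm.
Deficit to target: 94 − 85.32 = 8.68 mg/L.
Mass: 8.68 mg/L × 829,000 L = 7196 g cyanuric acid.

7.20 kg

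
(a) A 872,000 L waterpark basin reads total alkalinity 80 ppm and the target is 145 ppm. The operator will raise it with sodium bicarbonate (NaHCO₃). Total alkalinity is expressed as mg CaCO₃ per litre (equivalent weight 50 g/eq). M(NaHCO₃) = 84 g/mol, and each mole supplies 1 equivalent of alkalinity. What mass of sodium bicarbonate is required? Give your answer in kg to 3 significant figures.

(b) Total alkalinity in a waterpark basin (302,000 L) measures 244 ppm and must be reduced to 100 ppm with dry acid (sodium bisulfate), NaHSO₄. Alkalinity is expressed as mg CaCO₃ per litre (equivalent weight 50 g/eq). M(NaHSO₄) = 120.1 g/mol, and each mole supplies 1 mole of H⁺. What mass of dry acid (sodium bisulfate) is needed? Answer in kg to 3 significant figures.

(a) Alkalinity to add: (145 − 80) = 65 mg/L as CaCO₃ × 872,000 L = 56,680 g as CaCO₃.
(a) Equivalents: 56,680 g ÷ 50 g/eq = 1134 eq.
(a) NaHCO₃ supplies 1 eq per mole → 1134 mol.
(a) Mass: 1134 mol × 84 g/mol = 95,220 g.

(b) Alkalinity to neutralize: (244 − 100) = 144 mg/L as CaCO₃ × 302,000 L = 43,490 g as CaCO₃.
(b) Equivalents of H⁺ required: 43,490 ÷ 50 g/eq = 869.8 eq = 869.8 mol NaHSO₄.
(b) Mass of NaHSO₄: 869.8 × 120.1 = 104,500 g.

(a) 95.2 kg; (b) 104 kg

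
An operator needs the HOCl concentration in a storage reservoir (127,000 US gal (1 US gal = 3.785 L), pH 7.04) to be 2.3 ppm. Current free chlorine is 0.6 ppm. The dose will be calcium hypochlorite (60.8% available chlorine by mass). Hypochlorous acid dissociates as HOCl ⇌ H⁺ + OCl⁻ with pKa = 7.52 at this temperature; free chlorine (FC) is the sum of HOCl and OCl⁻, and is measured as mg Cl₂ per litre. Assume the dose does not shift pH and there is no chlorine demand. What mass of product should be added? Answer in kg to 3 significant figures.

1.95 kg

Volume: 127,000 US gal × 3.785 L/gal = 480,695 L.
[OCl⁻]/[HOCl] = 10^(pH − pKa) = 10^(7.04 − 7.52) = 0.3311; fraction as HOCl = 1/(1 + 0.3311) = 0.7512.
Free chlorine required for 2.3 ppm HOCl: 2.3 / 0.7512 = 3.062 ppm.
FC to add: 3.062 − 0.6 = 2.462 mg/L as Cl₂.
Cl₂ equivalent: 2.462 mg/L × 480,695 L = 1183 g.
Product at 60.8% available Cl: 1183 / 0.608 = 1946 g.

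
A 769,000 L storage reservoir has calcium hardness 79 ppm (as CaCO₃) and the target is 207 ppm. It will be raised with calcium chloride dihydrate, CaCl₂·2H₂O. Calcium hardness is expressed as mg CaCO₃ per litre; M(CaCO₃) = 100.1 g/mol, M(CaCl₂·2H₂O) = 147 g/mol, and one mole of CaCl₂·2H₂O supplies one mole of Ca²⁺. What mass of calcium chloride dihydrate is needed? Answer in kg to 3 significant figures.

Hardness to add: (207 − 79) = 128 mg/L as CaCO₃ × 769,000 L = 98,430 g as CaCO₃.
Moles of Ca²⁺ (1 mol Ca²⁺ ≡ 1 mol CaCO₃): 98,430 / 100.1 g/mol = 983.3 mol.
Mass of CaCl₂·2H₂O: 983.3 × 147 = 144,600 g.

145 kg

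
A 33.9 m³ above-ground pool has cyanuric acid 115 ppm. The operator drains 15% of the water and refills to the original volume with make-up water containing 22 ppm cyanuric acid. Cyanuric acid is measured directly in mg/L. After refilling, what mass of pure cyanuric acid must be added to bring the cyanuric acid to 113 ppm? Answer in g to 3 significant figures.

405 g

Volume: 33.9 m³ = 33,900 L.
After draining 15% and refilling: 115 × 0.85 + 22 × 0.15 = 101.05 ppm.
Deficit to target: 113 − 101.05 = 11.95 mg/L.
Mass: 11.95 mg/L × 33,900 L = 405.1 g cyanuric acid.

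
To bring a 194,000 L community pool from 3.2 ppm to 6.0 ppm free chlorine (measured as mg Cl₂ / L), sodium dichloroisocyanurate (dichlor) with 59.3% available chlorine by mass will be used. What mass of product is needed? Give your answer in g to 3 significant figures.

916 g

Chlorine deficit: 6.0 − 3.2 = 2.8 ppm = 2.8 mg/L as Cl₂.
Cl₂ equivalent needed: 2.8 mg/L × 194,000 L = 543,200 mg = 543.2 g.
Product at 59.3% available chlorine: 543.2 / 0.593 = 916 g.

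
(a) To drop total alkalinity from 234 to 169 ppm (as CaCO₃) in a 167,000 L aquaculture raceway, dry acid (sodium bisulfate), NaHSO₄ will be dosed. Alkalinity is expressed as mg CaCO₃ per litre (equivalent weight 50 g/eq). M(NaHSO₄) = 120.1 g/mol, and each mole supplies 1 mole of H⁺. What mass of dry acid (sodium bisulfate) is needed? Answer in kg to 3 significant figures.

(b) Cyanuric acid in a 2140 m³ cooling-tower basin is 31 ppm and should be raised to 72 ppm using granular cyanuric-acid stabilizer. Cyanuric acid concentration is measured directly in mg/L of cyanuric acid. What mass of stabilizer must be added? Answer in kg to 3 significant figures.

(a) Alkalinity to neutralize: (234 − 169) = 65 mg/L as CaCO₃ × 167,000 L = 10,860 g as CaCO₃.
(a) Equivalents of H⁺ required: 10,860 ÷ 50 g/eq = 217.1 eq = 217.1 mol NaHSO₄.
(a) Mass of NaHSO₄: 217.1 × 120.1 = 26,070 g.

(b) Volume: 2140 m³ = 2,140,000 L.
(b) CYA to add: (72 − 31) = 41 mg/L × 2,140,000 L = 87,740 g cyanuric acid.

(a) 26.1 kg; (b) 87.7 kg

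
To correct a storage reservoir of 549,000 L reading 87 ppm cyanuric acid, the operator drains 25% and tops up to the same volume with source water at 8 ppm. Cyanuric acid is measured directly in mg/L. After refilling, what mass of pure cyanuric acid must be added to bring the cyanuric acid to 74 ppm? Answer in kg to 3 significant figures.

After draining 25% and refilling: 87 × 0.75 + 8 × 0.25 = 67.25 ppm.
Deficit to target: 74 − 67.25 = 6.75 mg/L.
Mass: 6.75 mg/L × 549,000 L = 3706 g cyanuric acid.

3.71 kg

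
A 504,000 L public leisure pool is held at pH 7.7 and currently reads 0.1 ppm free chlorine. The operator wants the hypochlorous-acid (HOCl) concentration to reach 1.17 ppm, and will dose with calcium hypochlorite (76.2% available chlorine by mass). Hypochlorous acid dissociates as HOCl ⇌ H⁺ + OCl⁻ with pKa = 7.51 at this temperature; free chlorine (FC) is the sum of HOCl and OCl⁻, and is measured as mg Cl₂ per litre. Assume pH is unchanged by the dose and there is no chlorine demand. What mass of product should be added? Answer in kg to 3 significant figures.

[OCl⁻]/[HOCl] = 10^(pH − pKa) = 10^(7.7 − 7.51) = 1.549; fraction as HOCl = 1/(1 + 1.549) = 0.3923.
Free chlorine required for 1.17 ppm HOCl: 1.17 / 0.3923 = 2.982 ppm.
FC to add: 2.982 − 0.1 = 2.882 mg/L as Cl₂.
Cl₂ equivalent: 2.882 mg/L × 504,000 L = 1453 g.
Product at 76.2% available Cl: 1453 / 0.762 = 1906 g.

1.91 kg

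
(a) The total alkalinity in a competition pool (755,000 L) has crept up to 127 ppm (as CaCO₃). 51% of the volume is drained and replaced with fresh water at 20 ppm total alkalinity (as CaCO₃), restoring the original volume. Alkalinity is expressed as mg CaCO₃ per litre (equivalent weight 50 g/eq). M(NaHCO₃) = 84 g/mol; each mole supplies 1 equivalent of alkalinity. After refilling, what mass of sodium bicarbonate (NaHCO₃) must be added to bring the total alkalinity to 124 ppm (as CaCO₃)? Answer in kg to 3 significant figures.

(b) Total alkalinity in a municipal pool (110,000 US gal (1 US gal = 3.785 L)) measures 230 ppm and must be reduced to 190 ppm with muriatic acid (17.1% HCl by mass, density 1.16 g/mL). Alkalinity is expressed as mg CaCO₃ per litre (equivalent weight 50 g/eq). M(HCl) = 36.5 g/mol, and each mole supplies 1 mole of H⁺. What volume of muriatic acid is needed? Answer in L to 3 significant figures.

(a) After draining 51% and refilling: 127 × 0.49 + 20 × 0.51 = 72.43 ppm.
(a) Deficit to target: 124 − 72.43 = 51.57 mg/L.
(a) As CaCO₃: 51.57 mg/L × 755,000 L = 38,940 g; ÷ 50 g/eq ÷ 1 = 778.7 mol NaHCO₃.
(a) Mass: 778.7 × 84 = 65,410 g.

(b) Volume: 110,000 US gal × 3.785 L/gal = 416,350 L.
(b) Alkalinity to neutralize: (230 − 190) = 40 mg/L as CaCO₃ × 416,350 L = 16,650 g as CaCO₃.
(b) Equivalents of H⁺ required: 16,650 ÷ 50 g/eq = 333.1 eq = 333.1 mol HCl.
(b) Mass of HCl: 333.1 × 36.5 = 12,160 g.
(b) Mass of 17.1% solution: 12,160 / 0.171 = 71,100 g.
(b) Volume: 71,100 g ÷ 1.16 g/mL = 61,290 mL.

(a) 65.4 kg; (b) 61.3 L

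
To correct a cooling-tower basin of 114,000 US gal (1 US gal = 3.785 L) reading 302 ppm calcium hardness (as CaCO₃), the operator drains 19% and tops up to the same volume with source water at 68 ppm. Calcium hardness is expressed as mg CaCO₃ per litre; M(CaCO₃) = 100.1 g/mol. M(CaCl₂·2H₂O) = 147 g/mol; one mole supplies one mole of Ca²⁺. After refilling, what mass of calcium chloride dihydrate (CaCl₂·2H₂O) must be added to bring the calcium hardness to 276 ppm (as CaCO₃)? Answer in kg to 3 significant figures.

11.7 kg

Volume: 114,000 US gal × 3.785 L/gal = 431,490 L.
After draining 19% and refilling: 302 × 0.81 + 68 × 0.19 = 257.54 ppm.
Deficit to target: 276 − 257.54 = 18.46 mg/L.
As CaCO₃: 18.46 mg/L × 431,490 L = 7965 g; ÷ 100.1 = 79.57 mol Ca²⁺.
Mass: 79.57 × 147 = 11,700 g.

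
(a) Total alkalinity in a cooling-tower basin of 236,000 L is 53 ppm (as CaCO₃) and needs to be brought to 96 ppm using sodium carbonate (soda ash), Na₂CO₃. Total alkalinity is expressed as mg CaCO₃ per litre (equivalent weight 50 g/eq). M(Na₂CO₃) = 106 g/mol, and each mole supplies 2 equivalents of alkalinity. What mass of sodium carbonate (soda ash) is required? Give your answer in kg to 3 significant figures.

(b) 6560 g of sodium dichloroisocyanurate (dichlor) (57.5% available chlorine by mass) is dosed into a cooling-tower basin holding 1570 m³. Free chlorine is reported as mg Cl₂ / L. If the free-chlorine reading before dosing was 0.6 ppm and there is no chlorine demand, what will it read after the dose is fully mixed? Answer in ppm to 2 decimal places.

(a) 10.8 kg; (b) 3.00 ppm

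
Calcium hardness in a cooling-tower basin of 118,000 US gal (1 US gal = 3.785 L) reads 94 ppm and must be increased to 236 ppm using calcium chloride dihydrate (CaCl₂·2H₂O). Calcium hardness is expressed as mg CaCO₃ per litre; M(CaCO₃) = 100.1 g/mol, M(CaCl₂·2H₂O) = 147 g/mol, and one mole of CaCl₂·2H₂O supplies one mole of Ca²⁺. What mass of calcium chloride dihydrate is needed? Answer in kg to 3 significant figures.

93.1 kg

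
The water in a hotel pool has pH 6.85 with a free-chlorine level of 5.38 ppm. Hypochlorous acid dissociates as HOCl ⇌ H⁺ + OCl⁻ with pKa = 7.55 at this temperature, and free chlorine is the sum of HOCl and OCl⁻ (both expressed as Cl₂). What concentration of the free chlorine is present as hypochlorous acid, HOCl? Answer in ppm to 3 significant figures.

4.49 ppm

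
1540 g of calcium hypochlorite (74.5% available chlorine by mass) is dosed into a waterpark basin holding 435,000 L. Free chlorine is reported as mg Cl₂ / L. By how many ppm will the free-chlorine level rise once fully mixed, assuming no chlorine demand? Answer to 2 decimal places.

2.64 ppm

Available chlorine delivered: 1540 g × 0.745 = 1147 g as Cl₂.
Concentration rise: 1147 g / 435,000 L = 2.637 mg/L = 2.64 ppm.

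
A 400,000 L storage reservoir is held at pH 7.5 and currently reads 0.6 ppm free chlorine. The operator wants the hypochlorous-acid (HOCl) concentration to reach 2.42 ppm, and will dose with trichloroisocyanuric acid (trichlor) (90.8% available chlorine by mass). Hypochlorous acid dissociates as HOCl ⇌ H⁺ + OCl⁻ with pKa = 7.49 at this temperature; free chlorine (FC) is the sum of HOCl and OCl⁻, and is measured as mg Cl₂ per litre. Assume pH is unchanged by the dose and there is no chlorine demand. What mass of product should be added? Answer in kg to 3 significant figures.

[OCl⁻]/[HOCl] = 10^(pH − pKa) = 10^(7.5 − 7.49) = 1.023; fraction as HOCl = 1/(1 + 1.023) = 0.4942.
Free chlorine required for 2.42 ppm HOCl: 2.42 / 0.4942 = 4.896 ppm.
FC to add: 4.896 − 0.6 = 4.296 mg/L as Cl₂.
Cl₂ equivalent: 4.296 mg/L × 400,000 L = 1719 g.
Product at 90.8% available Cl: 1719 / 0.908 = 1893 g.

1.89 kg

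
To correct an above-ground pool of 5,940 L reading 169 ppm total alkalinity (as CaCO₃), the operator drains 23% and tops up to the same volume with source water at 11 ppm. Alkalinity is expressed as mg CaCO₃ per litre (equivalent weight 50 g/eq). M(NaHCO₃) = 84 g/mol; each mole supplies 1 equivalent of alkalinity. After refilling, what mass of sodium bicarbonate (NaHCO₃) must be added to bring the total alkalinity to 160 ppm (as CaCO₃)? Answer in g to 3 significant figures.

After draining 23% and refilling: 169 × 0.77 + 11 × 0.23 = 132.66 ppm.
Deficit to target: 160 − 132.66 = 27.34 mg/L.
As CaCO₃: 27.34 mg/L × 5,940 L = 162.4 g; ÷ 50 g/eq ÷ 1 = 3.248 mol NaHCO₃.
Mass: 3.248 × 84 = 272.8 g.

273 g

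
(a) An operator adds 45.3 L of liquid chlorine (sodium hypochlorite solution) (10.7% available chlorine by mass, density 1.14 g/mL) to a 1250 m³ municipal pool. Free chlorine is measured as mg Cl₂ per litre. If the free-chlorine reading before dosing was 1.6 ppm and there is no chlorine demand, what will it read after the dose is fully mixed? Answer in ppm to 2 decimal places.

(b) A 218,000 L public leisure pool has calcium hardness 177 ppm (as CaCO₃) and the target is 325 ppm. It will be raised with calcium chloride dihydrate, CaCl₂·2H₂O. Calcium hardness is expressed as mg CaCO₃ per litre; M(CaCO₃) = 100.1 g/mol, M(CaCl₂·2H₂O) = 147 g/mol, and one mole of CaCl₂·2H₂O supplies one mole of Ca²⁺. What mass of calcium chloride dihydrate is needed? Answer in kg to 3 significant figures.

(a) 6.02 ppm; (b) 47.4 kg

(a) Volume: 1250 m³ = 1,250,000 L.
(a) Mass of solution: 45.3 L × 1000 mL/L × 1.14 g/mL = 51,640 g.
(a) Available chlorine delivered: 51,640 g × 0.107 = 5526 g as Cl₂.
(a) Concentration rise: 5526 g / 1,250,000 L = 4.421 mg/L = 4.42 ppm.
(a) Final FC: 1.6 + 4.42 = 6.02 ppm.

(b) Hardness to add: (325 − 177) = 148 mg/L as CaCO₃ × 218,000 L = 32,260 g as CaCO₃.
(b) Moles of Ca²⁺ (1 mol Ca²⁺ ≡ 1 mol CaCO₃): 32,260 / 100.1 g/mol = 322.3 mol.
(b) Mass of CaCl₂·2H₂O: 322.3 × 147 = 47,380 g.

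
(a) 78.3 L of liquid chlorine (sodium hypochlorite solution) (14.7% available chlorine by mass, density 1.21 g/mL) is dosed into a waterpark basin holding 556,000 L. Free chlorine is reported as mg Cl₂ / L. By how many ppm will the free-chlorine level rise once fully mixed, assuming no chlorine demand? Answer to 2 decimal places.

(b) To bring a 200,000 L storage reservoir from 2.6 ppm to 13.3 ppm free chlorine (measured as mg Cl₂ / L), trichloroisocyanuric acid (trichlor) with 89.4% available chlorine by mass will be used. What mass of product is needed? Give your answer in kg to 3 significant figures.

(a) Mass of solution: 78.3 L × 1000 mL/L × 1.21 g/mL = 94,740 g.
(a) Available chlorine delivered: 94,740 g × 0.147 = 13,930 g as Cl₂.
(a) Concentration rise: 13,930 g / 556,000 L = 25.05 mg/L = 25.05 ppm.

(b) Chlorine deficit: 13.3 − 2.6 = 10.7 ppm = 10.7 mg/L as Cl₂.
(b) Cl₂ equivalent needed: 10.7 mg/L × 200,000 L = 2,140,000 mg = 2140 g.
(b) Product at 89.4% available chlorine: 2140 / 0.894 = 2394 g.

(a) 25.05 ppm; (b) 2.39 kg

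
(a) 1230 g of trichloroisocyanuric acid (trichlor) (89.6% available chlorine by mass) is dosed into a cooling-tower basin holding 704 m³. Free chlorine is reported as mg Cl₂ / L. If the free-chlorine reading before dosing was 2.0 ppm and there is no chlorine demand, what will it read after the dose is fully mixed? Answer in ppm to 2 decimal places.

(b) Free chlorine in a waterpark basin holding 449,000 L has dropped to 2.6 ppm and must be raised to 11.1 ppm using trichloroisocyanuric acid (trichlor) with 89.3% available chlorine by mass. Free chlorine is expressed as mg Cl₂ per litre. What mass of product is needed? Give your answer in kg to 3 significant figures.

(a) 3.57 ppm; (b) 4.27 kg

(a) Volume: 704 m³ = 704,000 L.
(a) Available chlorine delivered: 1230 g × 0.896 = 1102 g as Cl₂.
(a) Concentration rise: 1102 g / 704,000 L = 1.565 mg/L = 1.57 ppm.
(a) Final FC: 2.0 + 1.57 = 3.57 ppm.

(b) Chlorine deficit: 11.1 − 2.6 = 8.5 ppm = 8.5 mg/L as Cl₂.
(b) Cl₂ equivalent needed: 8.5 mg/L × 449,000 L = 3,816,000 mg = 3816 g.
(b) Product at 89.3% available chlorine: 3816 / 0.893 = 4274 g.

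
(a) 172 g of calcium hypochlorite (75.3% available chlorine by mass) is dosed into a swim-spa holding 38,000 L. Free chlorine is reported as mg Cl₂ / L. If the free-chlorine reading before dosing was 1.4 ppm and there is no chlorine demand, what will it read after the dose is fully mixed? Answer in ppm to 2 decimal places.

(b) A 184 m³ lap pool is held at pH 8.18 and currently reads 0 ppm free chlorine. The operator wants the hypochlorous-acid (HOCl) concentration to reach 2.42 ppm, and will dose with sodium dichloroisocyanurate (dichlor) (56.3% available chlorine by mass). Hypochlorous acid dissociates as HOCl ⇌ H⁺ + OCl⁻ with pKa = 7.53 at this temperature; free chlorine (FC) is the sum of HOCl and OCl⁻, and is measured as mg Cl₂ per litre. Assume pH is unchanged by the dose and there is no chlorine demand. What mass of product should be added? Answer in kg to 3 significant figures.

(a) 4.81 ppm; (b) 4.32 kg

(a) Available chlorine delivered: 172 g × 0.753 = 129.5 g as Cl₂.
(a) Concentration rise: 129.5 g / 38,000 L = 3.408 mg/L = 3.41 ppm.
(a) Final FC: 1.4 + 3.41 = 4.81 ppm.

(b) Volume: 184 m³ = 184,000 L.
(b) [OCl⁻]/[HOCl] = 10^(pH − pKa) = 10^(8.18 − 7.53) = 4.467; fraction as HOCl = 1/(1 + 4.467) = 0.1829.
(b) Free chlorine required for 2.42 ppm HOCl: 2.42 / 0.1829 = 13.23 ppm.
(b) FC to add: 13.23 − 0 = 13.23 mg/L as Cl₂.
(b) Cl₂ equivalent: 13.23 mg/L × 184,000 L = 2434 g.
(b) Product at 56.3% available Cl: 2434 / 0.563 = 4324 g.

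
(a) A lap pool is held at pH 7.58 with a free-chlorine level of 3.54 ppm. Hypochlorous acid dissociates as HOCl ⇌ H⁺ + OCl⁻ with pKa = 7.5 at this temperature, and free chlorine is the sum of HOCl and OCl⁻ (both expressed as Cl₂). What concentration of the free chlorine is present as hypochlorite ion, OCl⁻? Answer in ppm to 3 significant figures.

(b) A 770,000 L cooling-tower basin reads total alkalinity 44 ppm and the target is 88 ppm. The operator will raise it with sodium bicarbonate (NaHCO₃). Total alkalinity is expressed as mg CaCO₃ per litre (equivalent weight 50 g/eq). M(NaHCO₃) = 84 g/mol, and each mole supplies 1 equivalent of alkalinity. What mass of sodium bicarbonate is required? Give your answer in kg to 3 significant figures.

(a) 1.93 ppm; (b) 56.9 kg

(a) [OCl⁻]/[HOCl] = 10^(pH − pKa) = 10^(7.58 − 7.5) = 10^0.08 = 1.202.
(a) Fraction as HOCl = 1 / (1 + 1.202) = 0.4541.
(a) OCl⁻ = (1 − 0.4541) × 3.54 ppm = 1.933 ppm.

(b) Alkalinity to add: (88 − 44) = 44 mg/L as CaCO₃ × 770,000 L = 33,880 g as CaCO₃.
(b) Equivalents: 33,880 g ÷ 50 g/eq = 677.6 eq.
(b) NaHCO₃ supplies 1 eq per mole → 677.6 mol.
(b) Mass: 677.6 mol × 84 g/mol = 56,920 g.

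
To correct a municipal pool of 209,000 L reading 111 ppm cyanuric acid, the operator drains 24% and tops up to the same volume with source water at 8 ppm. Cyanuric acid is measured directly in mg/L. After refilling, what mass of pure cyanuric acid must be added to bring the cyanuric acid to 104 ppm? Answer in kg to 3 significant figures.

3.70 kg

After draining 24% and refilling: 111 × 0.76 + 8 × 0.24 = 86.28 ppm.
Deficit to target: 104 − 86.28 = 17.72 mg/L.
Mass: 17.72 mg/L × 209,000 L = 3703 g cyanuric acid.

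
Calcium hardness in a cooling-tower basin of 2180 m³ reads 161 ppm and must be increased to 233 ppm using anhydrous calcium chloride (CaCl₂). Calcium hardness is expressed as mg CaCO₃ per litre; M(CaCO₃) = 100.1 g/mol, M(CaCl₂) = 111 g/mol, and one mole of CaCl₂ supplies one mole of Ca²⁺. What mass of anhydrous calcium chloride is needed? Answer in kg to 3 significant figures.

Volume: 2180 m³ = 2,180,000 L.
Hardness to add: (233 − 161) = 72 mg/L as CaCO₃ × 2,180,000 L = 157,000 g as CaCO₃.
Moles of Ca²⁺ (1 mol Ca²⁺ ≡ 1 mol CaCO₃): 157,000 / 100.1 g/mol = 1568 mol.
Mass of CaCl₂: 1568 × 111 = 174,100 g.

174 kg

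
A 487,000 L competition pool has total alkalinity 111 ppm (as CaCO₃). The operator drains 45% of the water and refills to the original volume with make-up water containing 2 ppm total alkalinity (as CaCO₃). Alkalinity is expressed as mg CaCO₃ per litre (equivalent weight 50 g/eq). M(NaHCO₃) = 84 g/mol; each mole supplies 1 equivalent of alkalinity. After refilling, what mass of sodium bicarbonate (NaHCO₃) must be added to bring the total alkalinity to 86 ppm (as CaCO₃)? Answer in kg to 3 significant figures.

After draining 45% and refilling: 111 × 0.55 + 2 × 0.45 = 61.95 ppm.
Deficit to target: 86 − 61.95 = 24.05 mg/L.
As CaCO₃: 24.05 mg/L × 487,000 L = 11,710 g; ÷ 50 g/eq ÷ 1 = 234.2 mol NaHCO₃.
Mass: 234.2 × 84 = 19,680 g.

19.7 kg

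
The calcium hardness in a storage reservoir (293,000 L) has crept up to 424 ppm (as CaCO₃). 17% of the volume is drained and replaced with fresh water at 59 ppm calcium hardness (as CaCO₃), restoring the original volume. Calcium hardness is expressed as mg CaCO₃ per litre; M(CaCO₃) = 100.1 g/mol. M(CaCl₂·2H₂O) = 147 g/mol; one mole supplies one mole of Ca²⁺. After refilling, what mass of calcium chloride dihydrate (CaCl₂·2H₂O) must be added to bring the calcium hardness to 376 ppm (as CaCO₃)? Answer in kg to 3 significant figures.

After draining 17% and refilling: 424 × 0.83 + 59 × 0.17 = 361.95 ppm.
Deficit to target: 376 − 361.95 = 14.05 mg/L.
As CaCO₃: 14.05 mg/L × 293,000 L = 4117 g; ÷ 100.1 = 41.13 mol Ca²⁺.
Mass: 41.13 × 147 = 6045 g.

6.05 kg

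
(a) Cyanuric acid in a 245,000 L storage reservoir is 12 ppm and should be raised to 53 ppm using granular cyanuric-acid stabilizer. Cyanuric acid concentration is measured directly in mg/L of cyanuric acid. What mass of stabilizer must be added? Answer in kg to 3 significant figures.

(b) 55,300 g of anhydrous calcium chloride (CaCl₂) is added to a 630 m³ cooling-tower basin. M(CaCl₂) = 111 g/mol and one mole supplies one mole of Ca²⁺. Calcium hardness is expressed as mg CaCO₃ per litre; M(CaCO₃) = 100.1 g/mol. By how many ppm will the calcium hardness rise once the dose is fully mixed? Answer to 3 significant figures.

(a) 10.0 kg; (b) 79.2 ppm

(a) CYA to add: (53 − 12) = 41 mg/L × 245,000 L = 10,040 g cyanuric acid.

(b) Volume: 630 m³ = 630,000 L.
(b) Moles of Ca²⁺: 55,300 g ÷ 111 g/mol = 498.2 mol.
(b) As CaCO₃: 498.2 mol × 100.1 g/mol = 49,870 g.
(b) Rise: 49,870 g / 630,000 L × 1000 = 79.16 mg/L.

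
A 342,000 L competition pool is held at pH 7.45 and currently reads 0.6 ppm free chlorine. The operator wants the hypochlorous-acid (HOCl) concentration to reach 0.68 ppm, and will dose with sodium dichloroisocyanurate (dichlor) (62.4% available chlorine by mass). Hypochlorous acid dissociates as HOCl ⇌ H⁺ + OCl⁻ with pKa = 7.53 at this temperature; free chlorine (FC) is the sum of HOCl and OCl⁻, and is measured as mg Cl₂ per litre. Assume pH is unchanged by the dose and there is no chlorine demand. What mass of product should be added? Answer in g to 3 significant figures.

[OCl⁻]/[HOCl] = 10^(pH − pKa) = 10^(7.45 − 7.53) = 0.8318; fraction as HOCl = 1/(1 + 0.8318) = 0.5459.
Free chlorine required for 0.68 ppm HOCl: 0.68 / 0.5459 = 1.246 ppm.
FC to add: 1.246 − 0.6 = 0.6456 mg/L as Cl₂.
Cl₂ equivalent: 0.6456 mg/L × 342,000 L = 220.8 g.
Product at 62.4% available Cl: 220.8 / 0.624 = 353.8 g.

354 g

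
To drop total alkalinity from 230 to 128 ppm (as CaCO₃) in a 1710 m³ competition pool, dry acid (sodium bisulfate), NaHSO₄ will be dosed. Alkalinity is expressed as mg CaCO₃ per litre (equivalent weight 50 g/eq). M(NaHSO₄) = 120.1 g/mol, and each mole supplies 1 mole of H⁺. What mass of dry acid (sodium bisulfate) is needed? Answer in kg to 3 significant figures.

419 kg

Volume: 1710 m³ = 1,710,000 L.
Alkalinity to neutralize: (230 − 128) = 102 mg/L as CaCO₃ × 1,710,000 L = 174,400 g as CaCO₃.
Equivalents of H⁺ required: 174,400 ÷ 50 g/eq = 3488 eq = 3488 mol NaHSO₄.
Mass of NaHSO₄: 3488 × 120.1 = 419,000 g.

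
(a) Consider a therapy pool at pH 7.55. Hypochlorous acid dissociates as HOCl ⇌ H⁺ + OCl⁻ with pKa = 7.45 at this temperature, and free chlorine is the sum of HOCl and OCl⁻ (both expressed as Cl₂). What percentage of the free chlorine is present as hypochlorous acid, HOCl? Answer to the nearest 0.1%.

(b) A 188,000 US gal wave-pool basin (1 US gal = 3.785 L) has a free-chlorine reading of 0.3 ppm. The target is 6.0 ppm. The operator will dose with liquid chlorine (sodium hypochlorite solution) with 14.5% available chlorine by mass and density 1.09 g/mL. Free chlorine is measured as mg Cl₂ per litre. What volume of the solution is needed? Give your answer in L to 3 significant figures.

(a) 44.3%; (b) 25.7 L

(a) [OCl⁻]/[HOCl] = 10^(pH − pKa) = 10^(7.55 − 7.45) = 10^0.10 = 1.259.
(a) Fraction as HOCl = 1 / (1 + 1.259) = 0.4427.

(b) Volume: 188,000 US gal × 3.785 L/gal = 711,580 L.
(b) Chlorine deficit: 6.0 − 0.3 = 5.7 ppm = 5.7 mg/L as Cl₂.
(b) Cl₂ equivalent needed: 5.7 mg/L × 711,580 L = 4,056,000 mg = 4056 g.
(b) Product at 14.5% available chlorine: 4056 / 0.145 = 27,970 g.
(b) Volume at density 1.09 g/mL: 27,970 g ÷ 1.09 g/mL = 25,660 mL.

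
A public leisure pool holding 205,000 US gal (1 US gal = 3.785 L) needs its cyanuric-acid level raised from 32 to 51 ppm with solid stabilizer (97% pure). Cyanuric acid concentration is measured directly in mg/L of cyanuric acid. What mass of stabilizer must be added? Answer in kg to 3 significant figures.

Volume: 205,000 US gal × 3.785 L/gal = 775,925 L.
CYA to add: (51 − 32) = 19 mg/L × 775,925 L = 14,740 g cyanuric acid.
At 97% purity: 14,740 / 0.97 = 15,200 g product.

15.2 kg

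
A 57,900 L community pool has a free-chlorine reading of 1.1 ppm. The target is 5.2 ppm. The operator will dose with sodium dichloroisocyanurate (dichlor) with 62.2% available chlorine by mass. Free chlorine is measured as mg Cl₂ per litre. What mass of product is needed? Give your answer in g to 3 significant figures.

382 g

Chlorine deficit: 5.2 − 1.1 = 4.1 ppm = 4.1 mg/L as Cl₂.
Cl₂ equivalent needed: 4.1 mg/L × 57,900 L = 237,400 mg = 237.4 g.
Product at 62.2% available chlorine: 237.4 / 0.622 = 381.7 g.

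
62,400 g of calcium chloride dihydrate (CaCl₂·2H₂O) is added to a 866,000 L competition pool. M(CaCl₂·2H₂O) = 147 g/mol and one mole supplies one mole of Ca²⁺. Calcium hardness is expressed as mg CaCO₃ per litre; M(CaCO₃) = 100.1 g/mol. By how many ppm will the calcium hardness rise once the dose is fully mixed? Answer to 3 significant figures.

49.1 ppm

Moles of Ca²⁺: 62,400 g ÷ 147 g/mol = 424.5 mol.
As CaCO₃: 424.5 mol × 100.1 g/mol = 42,490 g.
Rise: 42,490 g / 866,000 L × 1000 = 49.07 mg/L.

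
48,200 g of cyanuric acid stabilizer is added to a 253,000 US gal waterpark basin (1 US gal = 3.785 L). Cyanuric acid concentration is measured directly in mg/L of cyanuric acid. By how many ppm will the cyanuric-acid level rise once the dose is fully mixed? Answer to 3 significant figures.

Volume: 253,000 US gal × 3.785 L/gal = 957,605 L.
Rise: 48,200 g / 957,605 L × 1000 = 50.33 mg/L.

50.3 ppm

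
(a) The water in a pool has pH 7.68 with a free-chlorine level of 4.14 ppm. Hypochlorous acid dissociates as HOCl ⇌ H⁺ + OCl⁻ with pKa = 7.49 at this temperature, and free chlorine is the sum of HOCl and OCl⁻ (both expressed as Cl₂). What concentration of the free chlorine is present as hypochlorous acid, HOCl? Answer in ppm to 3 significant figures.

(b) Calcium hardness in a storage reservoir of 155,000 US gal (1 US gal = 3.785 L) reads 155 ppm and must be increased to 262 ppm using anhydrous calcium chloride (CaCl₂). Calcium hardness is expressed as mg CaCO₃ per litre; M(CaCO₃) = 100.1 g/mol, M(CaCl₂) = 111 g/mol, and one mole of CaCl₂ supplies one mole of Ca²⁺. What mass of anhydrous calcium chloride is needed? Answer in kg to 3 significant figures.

(a) 1.62 ppm; (b) 69.6 kg

(a) [OCl⁻]/[HOCl] = 10^(pH − pKa) = 10^(7.68 − 7.49) = 10^0.19 = 1.549.
(a) Fraction as HOCl = 1 / (1 + 1.549) = 0.3923.
(a) HOCl = 0.3923 × 4.14 ppm = 1.624 ppm.

(b) Volume: 155,000 US gal × 3.785 L/gal = 586,675 L.
(b) Hardness to add: (262 − 155) = 107 mg/L as CaCO₃ × 586,675 L = 62,770 g as CaCO₃.
(b) Moles of Ca²⁺ (1 mol Ca²⁺ ≡ 1 mol CaCO₃): 62,770 / 100.1 g/mol = 627.1 mol.
(b) Mass of CaCl₂: 627.1 × 111 = 69,610 g.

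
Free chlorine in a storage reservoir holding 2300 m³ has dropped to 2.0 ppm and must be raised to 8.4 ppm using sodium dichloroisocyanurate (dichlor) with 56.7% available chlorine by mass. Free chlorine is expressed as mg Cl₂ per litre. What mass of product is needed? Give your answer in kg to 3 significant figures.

Volume: 2300 m³ = 2,300,000 L.
Chlorine deficit: 8.4 − 2.0 = 6.4 ppm = 6.4 mg/L as Cl₂.
Cl₂ equivalent needed: 6.4 mg/L × 2,300,000 L = 14,720,000 mg = 14,720 g.
Product at 56.7% available chlorine: 14,720 / 0.567 = 25,960 g.

26.0 kg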